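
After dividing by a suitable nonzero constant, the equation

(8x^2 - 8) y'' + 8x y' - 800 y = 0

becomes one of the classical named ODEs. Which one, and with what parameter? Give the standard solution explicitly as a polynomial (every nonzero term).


All three coefficients share the factor -8; dividing through by -8 gives  (1 - x^2) y'' - x y' + 100 y = 0.
This matches the Chebyshev equation (1 - x^2) y'' - x y' + n^2 y = 0 (note the -x y' term, not -2x y') with n^2 = 100, so n = 10; the polynomial solution is T_10(x).
With y = sum_k a_k x^k, matching x^k gives (k+2)(k+1) a_{k+2} = (k^2 - n^2) a_k = (k - 10)(k + 10) a_k. The right side vanishes at k = 10, so the series with the parity of 10 terminates at degree 10.
Standard normalization: leading coefficient of T_n is 2^(n-1), so a_10 = 2^9 = 512. Work downward with a_k = (k+1)(k+2) a_{k+2} / ((k - 10)(k + 10)):
  a_8 = (9)(10)(512) / ((8 - 10)(8 + 10)) = 46080/(-36) = -1280
  a_6 = (7)(8)(-1280) / ((6 - 10)(6 + 10)) = -71680/(-64) = 1120
  a_4 = (5)(6)(1120) / ((4 - 10)(4 + 10)) = 33600/(-84) = -400
  a_2 = (3)(4)(-400) / ((2 - 10)(2 + 10)) = -4800/(-96) = 50
  a_0 = (1)(2)(50) / ((0 - 10)(0 + 10)) = 100/(-100) = -1
Hence T_10(x) = 512 x^10 - 1280 x^8 + 1120 x^6 - 400 x^4 + 50 x^2 - 1.

T_10(x); series = 512 x^10 - 1280 x^8 + 1120 x^6 - 400 x^4 + 50 x^2 - 1


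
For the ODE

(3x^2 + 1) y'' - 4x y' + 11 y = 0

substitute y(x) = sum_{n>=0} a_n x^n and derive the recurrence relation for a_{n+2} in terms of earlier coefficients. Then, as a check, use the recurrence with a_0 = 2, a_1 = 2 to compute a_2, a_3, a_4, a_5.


Substitute y = sum_n a_n x^n.
(1 + 3 x^2) y'' contributes (n+2)(n+1) a_{n+2} + 3 n(n-1) a_n at x^n.
-4 x y'(x) contributes -4 n a_n at x^n.
11 y(x) contributes 11 a_n at x^n.
Matching x^n: (n+2)(n+1) a_{n+2} + (3 n(n-1) - 4 n + 11) a_n = 0.
Thus a_{n+2} = (-3 n(n-1) + 4 n - 11) / ((n+1)(n+2)) * a_n.

Check with a_0 = 2, a_1 = 2 (apply the recurrence for n = 0, 1, 2, 3): a_0 = 2, a_1 = 2, a_2 = -11, a_3 = -7/3, a_4 = 33/4, a_5 = 119/60.

a_(n+2) = (-3 n(n-1) + 4 n - 11) / ((n+1)(n+2)) * a_n; check: a_0 = 2, a_1 = 2, a_2 = -11, a_3 = -7/3, a_4 = 33/4, a_5 = 119/60


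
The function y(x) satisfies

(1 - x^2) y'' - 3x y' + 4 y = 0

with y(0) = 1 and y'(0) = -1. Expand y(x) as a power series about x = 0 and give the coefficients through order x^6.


Ansatz: y(x) = sum_{n>=0} a_n x^n, so y'(x) = sum_{n>=1} n a_n x^(n-1) and y''(x) = sum_{n>=2} n(n-1) a_n x^(n-2).
Substitute into P(x) y'' + Q(x) y' + R(x) y = 0 with P(x) = 1 - x^2, Q(x) = -3x, R(x) = 4, and match powers of x.
Initial conditions: a_0 = 1, a_1 = -1.
Setting the coefficient of each power of x to zero and solving order by order (substituting the coefficients already found):
  x^0: 2 a_2 + 4 a_0 = 0  ->  2 a_2 = -4 a_0 = -4  ->  a_2 = -2
  x^1: 6 a_3 + a_1 = 0  ->  6 a_3 = -a_1 = 1  ->  a_3 = 1/6
  x^2: 12 a_4 - 4 a_2 = 0  ->  12 a_4 = 4 a_2 = -8  ->  a_4 = -2/3
  x^3: 20 a_5 - 11 a_3 = 0  ->  20 a_5 = 11 a_3 = 11/6  ->  a_5 = 11/120
  x^4: 30 a_6 - 20 a_4 = 0  ->  30 a_6 = 20 a_4 = -40/3  ->  a_6 = -4/9
Truncated series: y(x) = 1 - x - 2 x^2 + (1/6) x^3 - (2/3) x^4 + (11/120) x^5 - (4/9) x^6 + O(x^7).

a_0 = 1; a_1 = -1; a_2 = -2; a_3 = 1/6; a_4 = -2/3; a_5 = 11/120; a_6 = -4/9


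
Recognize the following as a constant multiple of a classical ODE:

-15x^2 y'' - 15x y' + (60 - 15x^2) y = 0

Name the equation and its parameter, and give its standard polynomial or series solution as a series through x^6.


All three coefficients share the factor -15; dividing through by -15 gives  x^2 y'' + x y' + (x^2 - 4) y = 0.
This matches the Bessel equation x^2 y'' + x y' + (x^2 - nu^2) y = 0 with nu^2 = 4, so nu = 2; the solution bounded at x = 0 is J_2(x).
Frobenius at x = 0: indicial roots ±nu; for r = nu the recurrence k(k + 2nu) c_k = -c_{k-2} gives the standard series J_nu(x) = sum_{k>=0} (-1)^k / (k! (k+nu)!) (x/2)^(2k+nu). Evaluate the first 3 terms:
  k = 0: (-1)^0 / (0! * 2! * 2^2) x^2 = 1/(1*2*4) x^2 = (1/8) x^2
  k = 1: (-1)^1 / (1! * 3! * 2^4) x^4 = -1/(1*6*16) x^4 = (-1/96) x^4
  k = 2: (-1)^2 / (2! * 4! * 2^6) x^6 = 1/(2*24*64) x^6 = (1/3072) x^6
Hence J_2(x) = x^6/3072 - x^4/96 + x^2/8 + ....

J_2(x); series = x^6/3072 - x^4/96 + x^2/8


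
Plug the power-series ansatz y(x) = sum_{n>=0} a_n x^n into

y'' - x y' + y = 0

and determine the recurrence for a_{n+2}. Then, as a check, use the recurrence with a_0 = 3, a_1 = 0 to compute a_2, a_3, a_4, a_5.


Substitute y = sum_n a_n x^n.
y''(x) has coefficient (n+2)(n+1) a_{n+2} at x^n;
-x y'(x) has coefficient -n a_n at x^n (shift);
y(x) has coefficient 1 a_n at x^n.
Matching x^n: (n+2)(n+1) a_{n+2} + (-n + 1) a_n = 0.
Thus a_{n+2} = (n - 1) / ((n+1)(n+2)) * a_n.

Check with a_0 = 3, a_1 = 0 (apply the recurrence for n = 0, 1, 2, 3): a_0 = 3, a_1 = 0, a_2 = -3/2, a_3 = 0, a_4 = -1/8, a_5 = 0.

a_(n+2) = (n - 1) / ((n+1)(n+2)) * a_n; check: a_0 = 3, a_1 = 0, a_2 = -3/2, a_3 = 0, a_4 = -1/8, a_5 = 0


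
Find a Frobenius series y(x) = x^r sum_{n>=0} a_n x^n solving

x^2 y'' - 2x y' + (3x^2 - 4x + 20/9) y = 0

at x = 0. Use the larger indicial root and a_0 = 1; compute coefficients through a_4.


Write in Frobenius form y'' + (p(x)/x) y' + (q(x)/x^2) y = 0:
  p(x) = -2,  q(x) = 3x^2 - 4x + 20/9.
Indicial equation: r(r-1) + (-2) r + (20/9) = 0 -> roots r_1 = 5/3, r_2 = 4/3.
Take r = r_1 = 5/3. Let y(x) = x^r sum_{n>=0} a_n x^n with a_0 = 1.
Substitute y = x^r sum a_n x^n and match x^{r+n}. The recurrence is
  D(n) a_n - 4 a_{n-1} + 3 a_{n-2} = 0,  where D(n) = (r+n)(r+n-1) + (-2)(r+n) + (20/9).
  a_n = [4 a_{n-1} - 3 a_{n-2}] / D(n).
Since the indicial polynomial factors as (r - r_1)(r - r_2), D(n) = (r_1 + n - r_1)(r_1 + n - r_2) = n(n + 1/3).
Evaluating step by step (a_0 = 1):
  n = 1: D(1) = 1(1 + 1/3) = 4/3; numerator = 4(1) = 4; a_1 = (4)/(4/3) = 3
  n = 2: D(2) = 2(2 + 1/3) = 14/3; numerator = 4(3) - 3(1) = 9; a_2 = (9)/(14/3) = 27/14
  n = 3: D(3) = 3(3 + 1/3) = 10; numerator = 4(27/14) - 3(3) = -9/7; a_3 = (-9/7)/(10) = -9/70
  n = 4: D(4) = 4(4 + 1/3) = 52/3; numerator = 4(-9/70) - 3(27/14) = -63/10; a_4 = (-63/10)/(52/3) = -189/520

r = 5/3; a_0 = 1; a_1 = 3; a_2 = 27/14; a_3 = -9/70; a_4 = -189/520


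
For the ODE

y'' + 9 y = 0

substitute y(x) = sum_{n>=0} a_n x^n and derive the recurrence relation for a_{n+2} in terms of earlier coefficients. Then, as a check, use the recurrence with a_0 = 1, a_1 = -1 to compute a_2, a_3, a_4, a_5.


Substitute y = sum_n a_n x^n into y'' + (const) y = 0.
y''(x) = sum_{n>=0} (n+2)(n+1) a_{n+2} x^n.
The ODE becomes sum_n [(n+2)(n+1) a_{n+2} + 9 a_n] x^n = 0.
Setting each coefficient to zero gives the recurrence:
  (n+2)(n+1) a_{n+2} + 9 a_n = 0,
  a_{n+2} = -9 / ((n+1)(n+2)) a_n.

Check with a_0 = 1, a_1 = -1 (apply the recurrence for n = 0, 1, 2, 3): a_0 = 1, a_1 = -1, a_2 = -9/2, a_3 = 3/2, a_4 = 27/8, a_5 = -27/40.

a_{n+2} = -9/((n+1)(n+2)) * a_n; check: a_0 = 1, a_1 = -1, a_2 = -9/2, a_3 = 3/2, a_4 = 27/8, a_5 = -27/40


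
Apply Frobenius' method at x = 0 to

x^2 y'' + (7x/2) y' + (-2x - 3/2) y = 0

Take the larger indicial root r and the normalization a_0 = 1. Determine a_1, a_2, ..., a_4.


Write in Frobenius form y'' + (p(x)/x) y' + (q(x)/x^2) y = 0:
  p(x) = 7/2,  q(x) = -2x - 3/2.
Indicial equation: r(r-1) + (7/2) r + (-3/2) = 0 -> roots r_1 = 1/2, r_2 = -3.
Take r = r_1 = 1/2. Let y(x) = x^r sum_{n>=0} a_n x^n with a_0 = 1.
Substitute y = x^r sum a_n x^n and match x^{r+n}. The recurrence is
  D(n) a_n - 2 a_{n-1} = 0,  where D(n) = (r+n)(r+n-1) + (7/2)(r+n) + (-3/2).
  a_n = 2 / D(n) * a_{n-1}.
Since the indicial polynomial factors as (r - r_1)(r - r_2), D(n) = (r_1 + n - r_1)(r_1 + n - r_2) = n(n + 7/2).
Evaluating step by step (a_0 = 1):
  n = 1: D(1) = 1(1 + 7/2) = 9/2; numerator = 2(1) = 2; a_1 = (2)/(9/2) = 4/9
  n = 2: D(2) = 2(2 + 7/2) = 11; numerator = 2(4/9) = 8/9; a_2 = (8/9)/(11) = 8/99
  n = 3: D(3) = 3(3 + 7/2) = 39/2; numerator = 2(8/99) = 16/99; a_3 = (16/99)/(39/2) = 32/3861
  n = 4: D(4) = 4(4 + 7/2) = 30; numerator = 2(32/3861) = 64/3861; a_4 = (64/3861)/(30) = 32/57915

r = 1/2; a_0 = 1; a_1 = 4/9; a_2 = 8/99; a_3 = 32/3861; a_4 = 32/57915


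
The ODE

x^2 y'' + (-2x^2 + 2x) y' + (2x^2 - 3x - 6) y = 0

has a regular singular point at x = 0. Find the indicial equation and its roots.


Divide by x^2 to reach normal form y'' + P_1(x) y' + P_2(x) y = 0 with P_1(x) = -2 + 2/x and P_2(x) = 2 - 3/x - 6/x^2.
x = 0 is a singular point because the y'-coefficient -2 + 2/x has a pole at x = 0 and the y-coefficient 2 - 3/x - 6/x^2 has a pole at x = 0.
It is a regular singular point because x P_1(x) = p(x) = 2 - 2x and x^2 P_2(x) = q(x) = 2x^2 - 3x - 6 are polynomials, hence analytic at x = 0.
p(0) = 2,  q(0) = -6.
Indicial equation: r(r-1) + p(0) r + q(0) = 0, i.e. r^2 + (p(0) - 1) r + q(0) = 0, i.e. r^2 + 1 r - 6 = 0.
Discriminant: (1)^2 - 4(-6) = 25, so r = (-1 ± 5)/2.
Solving: r_1 = 2, r_2 = -3.

indicial: r^2 + 1 r - 6 = 0; roots r_1 = 2, r_2 = -3


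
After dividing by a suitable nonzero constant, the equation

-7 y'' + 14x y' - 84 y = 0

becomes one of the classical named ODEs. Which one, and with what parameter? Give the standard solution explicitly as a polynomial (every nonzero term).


All three coefficients share the factor -7; dividing through by -7 gives  y'' - 2x y' + 12 y = 0.
This matches the Hermite equation y'' - 2x y' + 2n y = 0 with 2n = 12, so n = 6; the polynomial solution is H_6(x).
With y = sum_k a_k x^k, matching x^k gives (k+2)(k+1) a_{k+2} = 2(k - n) a_k = 2(k - 6) a_k. The right side vanishes at k = 6, so the series with the parity of 6 terminates at degree 6.
Standard normalization: leading coefficient of H_n is 2^n, so a_6 = 2^6 = 64. Work downward with a_k = (k+1)(k+2) a_{k+2} / (2(k - n)):
  a_4 = (5)(6)(64) / (2(4 - 6)) = 1920/(-4) = -480
  a_2 = (3)(4)(-480) / (2(2 - 6)) = -5760/(-8) = 720
  a_0 = (1)(2)(720) / (2(0 - 6)) = 1440/(-12) = -120
Hence H_6(x) = 64 x^6 - 480 x^4 + 720 x^2 - 120.

H_6(x); series = 64 x^6 - 480 x^4 + 720 x^2 - 120


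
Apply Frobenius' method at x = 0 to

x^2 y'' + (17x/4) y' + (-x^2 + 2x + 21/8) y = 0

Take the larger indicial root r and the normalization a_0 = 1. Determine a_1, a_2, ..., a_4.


Write in Frobenius form y'' + (p(x)/x) y' + (q(x)/x^2) y = 0:
  p(x) = 17/4,  q(x) = -x^2 + 2x + 21/8.
Indicial equation: r(r-1) + (17/4) r + (21/8) = 0 -> roots r_1 = -3/2, r_2 = -7/4.
Take r = r_1 = -3/2. Let y(x) = x^r sum_{n>=0} a_n x^n with a_0 = 1.
Substitute y = x^r sum a_n x^n and match x^{r+n}. The recurrence is
  D(n) a_n + 2 a_{n-1} - 1 a_{n-2} = 0,  where D(n) = (r+n)(r+n-1) + (17/4)(r+n) + (21/8).
  a_n = [-2 a_{n-1} + 1 a_{n-2}] / D(n).
Since the indicial polynomial factors as (r - r_1)(r - r_2), D(n) = (r_1 + n - r_1)(r_1 + n - r_2) = n(n + 1/4).
Evaluating step by step (a_0 = 1):
  n = 1: D(1) = 1(1 + 1/4) = 5/4; numerator = -2(1) = -2; a_1 = (-2)/(5/4) = -8/5
  n = 2: D(2) = 2(2 + 1/4) = 9/2; numerator = -2(-8/5) + 1(1) = 21/5; a_2 = (21/5)/(9/2) = 14/15
  n = 3: D(3) = 3(3 + 1/4) = 39/4; numerator = -2(14/15) + 1(-8/5) = -52/15; a_3 = (-52/15)/(39/4) = -16/45
  n = 4: D(4) = 4(4 + 1/4) = 17; numerator = -2(-16/45) + 1(14/15) = 74/45; a_4 = (74/45)/(17) = 74/765

r = -3/2; a_0 = 1; a_1 = -8/5; a_2 = 14/15; a_3 = -16/45; a_4 = 74/765


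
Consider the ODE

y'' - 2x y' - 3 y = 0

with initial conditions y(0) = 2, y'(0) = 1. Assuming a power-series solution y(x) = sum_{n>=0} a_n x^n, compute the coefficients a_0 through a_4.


Ansatz: y(x) = sum_{n>=0} a_n x^n, so y'(x) = sum_{n>=1} n a_n x^(n-1) and y''(x) = sum_{n>=2} n(n-1) a_n x^(n-2).
Substitute into P(x) y'' + Q(x) y' + R(x) y = 0 with P(x) = 1, Q(x) = -2x, R(x) = -3, and match powers of x.
Initial conditions: a_0 = 2, a_1 = 1.
Setting the coefficient of each power of x to zero and solving order by order (substituting the coefficients already found):
  x^0: 2 a_2 - 3 a_0 = 0  ->  2 a_2 = 3 a_0 = 6  ->  a_2 = 3
  x^1: 6 a_3 - 5 a_1 = 0  ->  6 a_3 = 5 a_1 = 5  ->  a_3 = 5/6
  x^2: 12 a_4 - 7 a_2 = 0  ->  12 a_4 = 7 a_2 = 21  ->  a_4 = 7/4
Truncated series: y(x) = 2 + x + 3 x^2 + (5/6) x^3 + (7/4) x^4 + O(x^5).

a_0 = 2; a_1 = 1; a_2 = 3; a_3 = 5/6; a_4 = 7/4


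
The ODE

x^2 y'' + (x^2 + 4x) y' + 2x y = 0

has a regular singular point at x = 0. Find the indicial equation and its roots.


Divide by x^2 to reach normal form y'' + P_1(x) y' + P_2(x) y = 0 with P_1(x) = 1 + 4/x and P_2(x) = 2/x.
x = 0 is a singular point because the y'-coefficient 1 + 4/x has a pole at x = 0 and the y-coefficient 2/x has a pole at x = 0.
It is a regular singular point because x P_1(x) = p(x) = x + 4 and x^2 P_2(x) = q(x) = 2x are polynomials, hence analytic at x = 0.
p(0) = 4,  q(0) = 0.
Indicial equation: r(r-1) + p(0) r + q(0) = 0, i.e. r^2 + (p(0) - 1) r + q(0) = 0, i.e. r^2 + 3 r = 0.
Discriminant: (3)^2 - 4(0) = 9, so r = (-3 ± 3)/2.
Solving: r_1 = 0, r_2 = -3.

indicial: r^2 + 3 r = 0; roots r_1 = 0, r_2 = -3


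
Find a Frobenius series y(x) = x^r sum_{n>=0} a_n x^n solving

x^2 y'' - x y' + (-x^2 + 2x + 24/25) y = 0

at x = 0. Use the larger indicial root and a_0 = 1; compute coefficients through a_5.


Write in Frobenius form y'' + (p(x)/x) y' + (q(x)/x^2) y = 0:
  p(x) = -1,  q(x) = -x^2 + 2x + 24/25.
Indicial equation: r(r-1) + (-1) r + (24/25) = 0 -> roots r_1 = 6/5, r_2 = 4/5.
Take r = r_1 = 6/5. Let y(x) = x^r sum_{n>=0} a_n x^n with a_0 = 1.
Substitute y = x^r sum a_n x^n and match x^{r+n}. The recurrence is
  D(n) a_n + 2 a_{n-1} - 1 a_{n-2} = 0,  where D(n) = (r+n)(r+n-1) + (-1)(r+n) + (24/25).
  a_n = [-2 a_{n-1} + 1 a_{n-2}] / D(n).
Since the indicial polynomial factors as (r - r_1)(r - r_2), D(n) = (r_1 + n - r_1)(r_1 + n - r_2) = n(n + 2/5).
Evaluating step by step (a_0 = 1):
  n = 1: D(1) = 1(1 + 2/5) = 7/5; numerator = -2(1) = -2; a_1 = (-2)/(7/5) = -10/7
  n = 2: D(2) = 2(2 + 2/5) = 24/5; numerator = -2(-10/7) + 1(1) = 27/7; a_2 = (27/7)/(24/5) = 45/56
  n = 3: D(3) = 3(3 + 2/5) = 51/5; numerator = -2(45/56) + 1(-10/7) = -85/28; a_3 = (-85/28)/(51/5) = -25/84
  n = 4: D(4) = 4(4 + 2/5) = 88/5; numerator = -2(-25/84) + 1(45/56) = 235/168; a_4 = (235/168)/(88/5) = 1175/14784
  n = 5: D(5) = 5(5 + 2/5) = 27; numerator = -2(1175/14784) + 1(-25/84) = -1125/2464; a_5 = (-1125/2464)/(27) = -125/7392

r = 6/5; a_0 = 1; a_1 = -10/7; a_2 = 45/56; a_3 = -25/84; a_4 = 1175/14784; a_5 = -125/7392


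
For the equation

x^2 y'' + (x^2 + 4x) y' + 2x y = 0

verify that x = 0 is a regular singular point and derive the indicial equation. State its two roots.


Divide by x^2 to reach normal form y'' + P_1(x) y' + P_2(x) y = 0 with P_1(x) = 1 + 4/x and P_2(x) = 2/x.
x = 0 is a singular point because the y'-coefficient 1 + 4/x has a pole at x = 0 and the y-coefficient 2/x has a pole at x = 0.
It is a regular singular point because x P_1(x) = p(x) = x + 4 and x^2 P_2(x) = q(x) = 2x are polynomials, hence analytic at x = 0.
p(0) = 4,  q(0) = 0.
Indicial equation: r(r-1) + p(0) r + q(0) = 0, i.e. r^2 + (p(0) - 1) r + q(0) = 0, i.e. r^2 + 3 r = 0.
Discriminant: (3)^2 - 4(0) = 9, so r = (-3 ± 3)/2.
Solving: r_1 = 0, r_2 = -3.

indicial: r^2 + 3 r = 0; roots r_1 = 0, r_2 = -3


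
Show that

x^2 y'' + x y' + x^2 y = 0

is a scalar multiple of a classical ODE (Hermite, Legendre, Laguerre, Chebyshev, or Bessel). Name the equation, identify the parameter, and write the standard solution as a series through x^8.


The equation is already in a standard form:  x^2 y'' + x y' + x^2 y = 0.
This matches the Bessel equation x^2 y'' + x y' + (x^2 - nu^2) y = 0 with nu^2 = 0, so nu = 0; the solution bounded at x = 0 is J_0(x).
Frobenius at x = 0: indicial roots ±nu; for r = nu the recurrence k(k + 2nu) c_k = -c_{k-2} gives the standard series J_nu(x) = sum_{k>=0} (-1)^k / (k! (k+nu)!) (x/2)^(2k+nu). Evaluate the first 5 terms:
  k = 0: (-1)^0 / (0! * 0! * 2^0) x^0 = 1/(1*1*1) x^0 = (1) x^0
  k = 1: (-1)^1 / (1! * 1! * 2^2) x^2 = -1/(1*1*4) x^2 = (-1/4) x^2
  k = 2: (-1)^2 / (2! * 2! * 2^4) x^4 = 1/(2*2*16) x^4 = (1/64) x^4
  k = 3: (-1)^3 / (3! * 3! * 2^6) x^6 = -1/(6*6*64) x^6 = (-1/2304) x^6
  k = 4: (-1)^4 / (4! * 4! * 2^8) x^8 = 1/(24*24*256) x^8 = (1/147456) x^8
Hence J_0(x) = x^8/147456 - x^6/2304 + x^4/64 - x^2/4 + 1 + ....

J_0(x); series = x^8/147456 - x^6/2304 + x^4/64 - x^2/4 + 1


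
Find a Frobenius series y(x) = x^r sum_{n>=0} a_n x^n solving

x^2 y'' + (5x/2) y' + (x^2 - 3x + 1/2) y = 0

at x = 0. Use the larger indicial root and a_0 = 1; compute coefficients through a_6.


Write in Frobenius form y'' + (p(x)/x) y' + (q(x)/x^2) y = 0:
  p(x) = 5/2,  q(x) = x^2 - 3x + 1/2.
Indicial equation: r(r-1) + (5/2) r + (1/2) = 0 -> roots r_1 = -1/2, r_2 = -1.
Take r = r_1 = -1/2. Let y(x) = x^r sum_{n>=0} a_n x^n with a_0 = 1.
Substitute y = x^r sum a_n x^n and match x^{r+n}. The recurrence is
  D(n) a_n - 3 a_{n-1} + 1 a_{n-2} = 0,  where D(n) = (r+n)(r+n-1) + (5/2)(r+n) + (1/2).
  a_n = [3 a_{n-1} - 1 a_{n-2}] / D(n).
Since the indicial polynomial factors as (r - r_1)(r - r_2), D(n) = (r_1 + n - r_1)(r_1 + n - r_2) = n(n + 1/2).
Evaluating step by step (a_0 = 1):
  n = 1: D(1) = 1(1 + 1/2) = 3/2; numerator = 3(1) = 3; a_1 = (3)/(3/2) = 2
  n = 2: D(2) = 2(2 + 1/2) = 5; numerator = 3(2) - 1(1) = 5; a_2 = (5)/(5) = 1
  n = 3: D(3) = 3(3 + 1/2) = 21/2; numerator = 3(1) - 1(2) = 1; a_3 = (1)/(21/2) = 2/21
  n = 4: D(4) = 4(4 + 1/2) = 18; numerator = 3(2/21) - 1(1) = -5/7; a_4 = (-5/7)/(18) = -5/126
  n = 5: D(5) = 5(5 + 1/2) = 55/2; numerator = 3(-5/126) - 1(2/21) = -3/14; a_5 = (-3/14)/(55/2) = -3/385
  n = 6: D(6) = 6(6 + 1/2) = 39; numerator = 3(-3/385) - 1(-5/126) = 113/6930; a_6 = (113/6930)/(39) = 113/270270

r = -1/2; a_0 = 1; a_1 = 2; a_2 = 1; a_3 = 2/21; a_4 = -5/126; a_5 = -3/385; a_6 = 113/270270


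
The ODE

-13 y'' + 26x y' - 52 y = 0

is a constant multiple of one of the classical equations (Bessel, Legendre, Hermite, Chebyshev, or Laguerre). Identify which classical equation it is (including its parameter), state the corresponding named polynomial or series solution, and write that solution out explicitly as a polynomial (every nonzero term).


All three coefficients share the factor -13; dividing through by -13 gives  y'' - 2x y' + 4 y = 0.
This matches the Hermite equation y'' - 2x y' + 2n y = 0 with 2n = 4, so n = 2; the polynomial solution is H_2(x).
With y = sum_k a_k x^k, matching x^k gives (k+2)(k+1) a_{k+2} = 2(k - n) a_k = 2(k - 2) a_k. The right side vanishes at k = 2, so the series with the parity of 2 terminates at degree 2.
Standard normalization: leading coefficient of H_n is 2^n, so a_2 = 2^2 = 4. Work downward with a_k = (k+1)(k+2) a_{k+2} / (2(k - n)):
  a_0 = (1)(2)(4) / (2(0 - 2)) = 8/(-4) = -2
Hence H_2(x) = 4 x^2 - 2.

H_2(x); series = 4 x^2 - 2


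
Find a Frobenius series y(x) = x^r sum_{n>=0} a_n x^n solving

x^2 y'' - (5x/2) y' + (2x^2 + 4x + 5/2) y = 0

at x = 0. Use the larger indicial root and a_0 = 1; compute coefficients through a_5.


Write in Frobenius form y'' + (p(x)/x) y' + (q(x)/x^2) y = 0:
  p(x) = -5/2,  q(x) = 2x^2 + 4x + 5/2.
Indicial equation: r(r-1) + (-5/2) r + (5/2) = 0 -> roots r_1 = 5/2, r_2 = 1.
Take r = r_1 = 5/2. Let y(x) = x^r sum_{n>=0} a_n x^n with a_0 = 1.
Substitute y = x^r sum a_n x^n and match x^{r+n}. The recurrence is
  D(n) a_n + 4 a_{n-1} + 2 a_{n-2} = 0,  where D(n) = (r+n)(r+n-1) + (-5/2)(r+n) + (5/2).
  a_n = [-4 a_{n-1} - 2 a_{n-2}] / D(n).
Since the indicial polynomial factors as (r - r_1)(r - r_2), D(n) = (r_1 + n - r_1)(r_1 + n - r_2) = n(n + 3/2).
Evaluating step by step (a_0 = 1):
  n = 1: D(1) = 1(1 + 3/2) = 5/2; numerator = -4(1) = -4; a_1 = (-4)/(5/2) = -8/5
  n = 2: D(2) = 2(2 + 3/2) = 7; numerator = -4(-8/5) - 2(1) = 22/5; a_2 = (22/5)/(7) = 22/35
  n = 3: D(3) = 3(3 + 3/2) = 27/2; numerator = -4(22/35) - 2(-8/5) = 24/35; a_3 = (24/35)/(27/2) = 16/315
  n = 4: D(4) = 4(4 + 3/2) = 22; numerator = -4(16/315) - 2(22/35) = -92/63; a_4 = (-92/63)/(22) = -46/693
  n = 5: D(5) = 5(5 + 3/2) = 65/2; numerator = -4(-46/693) - 2(16/315) = 568/3465; a_5 = (568/3465)/(65/2) = 1136/225225

r = 5/2; a_0 = 1; a_1 = -8/5; a_2 = 22/35; a_3 = 16/315; a_4 = -46/693; a_5 = 1136/225225


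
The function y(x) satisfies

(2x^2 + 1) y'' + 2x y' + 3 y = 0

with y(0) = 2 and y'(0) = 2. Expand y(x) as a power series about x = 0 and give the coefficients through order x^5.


Ansatz: y(x) = sum_{n>=0} a_n x^n, so y'(x) = sum_{n>=1} n a_n x^(n-1) and y''(x) = sum_{n>=2} n(n-1) a_n x^(n-2).
Substitute into P(x) y'' + Q(x) y' + R(x) y = 0 with P(x) = 2x^2 + 1, Q(x) = 2x, R(x) = 3, and match powers of x.
Initial conditions: a_0 = 2, a_1 = 2.
Setting the coefficient of each power of x to zero and solving order by order (substituting the coefficients already found):
  x^0: 2 a_2 + 3 a_0 = 0  ->  2 a_2 = -3 a_0 = -6  ->  a_2 = -3
  x^1: 6 a_3 + 5 a_1 = 0  ->  6 a_3 = -5 a_1 = -10  ->  a_3 = -5/3
  x^2: 12 a_4 + 11 a_2 = 0  ->  12 a_4 = -11 a_2 = 33  ->  a_4 = 11/4
  x^3: 20 a_5 + 21 a_3 = 0  ->  20 a_5 = -21 a_3 = 35  ->  a_5 = 7/4
Truncated series: y(x) = 2 + 2 x - 3 x^2 - (5/3) x^3 + (11/4) x^4 + (7/4) x^5 + O(x^6).

a_0 = 2; a_1 = 2; a_2 = -3; a_3 = -5/3; a_4 = 11/4; a_5 = 7/4


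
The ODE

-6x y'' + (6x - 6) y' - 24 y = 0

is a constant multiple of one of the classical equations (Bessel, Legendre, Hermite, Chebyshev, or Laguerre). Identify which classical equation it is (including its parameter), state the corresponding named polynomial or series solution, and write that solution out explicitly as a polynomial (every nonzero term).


All three coefficients share the factor -6; dividing through by -6 gives  x y'' + (1 - x) y' + 4 y = 0.
This matches the Laguerre equation x y'' + (1 - x) y' + n y = 0 with n = 4; the polynomial solution is L_4(x).
With y = sum_k a_k x^k, matching x^k gives (k+1)k a_{k+1} + (k+1) a_{k+1} - k a_k + n a_k = 0, i.e. (k+1)^2 a_{k+1} = (k - n) a_k = (k - 4) a_k. The right side vanishes at k = 4, so the series terminates at degree 4.
Standard normalization L_n(0) = 1 gives a_0 = 1. Work upward with a_{k+1} = (k - 4) a_k / (k+1)^2:
  a_1 = (0 - 4)(1) / 1^2 = -4/1 = -4
  a_2 = (1 - 4)(-4) / 2^2 = 12/4 = 3
  a_3 = (2 - 4)(3) / 3^2 = -6/9 = -2/3
  a_4 = (3 - 4)(-2/3) / 4^2 = (2/3)/16 = 1/24
Hence L_4(x) = x^4/24 - 2 x^3/3 + 3 x^2 - 4 x + 1.

L_4(x); series = x^4/24 - 2 x^3/3 + 3 x^2 - 4 x + 1


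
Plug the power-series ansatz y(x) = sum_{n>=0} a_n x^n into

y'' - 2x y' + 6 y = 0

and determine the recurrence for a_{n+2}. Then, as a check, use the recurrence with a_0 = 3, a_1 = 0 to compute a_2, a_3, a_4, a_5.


Substitute y = sum_n a_n x^n.
y''(x) has coefficient (n+2)(n+1) a_{n+2} at x^n;
-2 x y'(x) has coefficient -2 n a_n at x^n (shift);
6 y(x) has coefficient 6 a_n at x^n.
Matching x^n: (n+2)(n+1) a_{n+2} + (-2n + 6) a_n = 0.
Thus a_{n+2} = (2n - 6) / ((n+1)(n+2)) * a_n.

Check with a_0 = 3, a_1 = 0 (apply the recurrence for n = 0, 1, 2, 3): a_0 = 3, a_1 = 0, a_2 = -9, a_3 = 0, a_4 = 3/2, a_5 = 0.

a_(n+2) = (2n - 6) / ((n+1)(n+2)) * a_n; check: a_0 = 3, a_1 = 0, a_2 = -9, a_3 = 0, a_4 = 3/2, a_5 = 0


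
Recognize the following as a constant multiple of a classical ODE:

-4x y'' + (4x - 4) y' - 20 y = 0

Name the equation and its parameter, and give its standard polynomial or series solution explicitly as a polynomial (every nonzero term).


All three coefficients share the factor -4; dividing through by -4 gives  x y'' + (1 - x) y' + 5 y = 0.
This matches the Laguerre equation x y'' + (1 - x) y' + n y = 0 with n = 5; the polynomial solution is L_5(x).
With y = sum_k a_k x^k, matching x^k gives (k+1)k a_{k+1} + (k+1) a_{k+1} - k a_k + n a_k = 0, i.e. (k+1)^2 a_{k+1} = (k - n) a_k = (k - 5) a_k. The right side vanishes at k = 5, so the series terminates at degree 5.
Standard normalization L_n(0) = 1 gives a_0 = 1. Work upward with a_{k+1} = (k - 5) a_k / (k+1)^2:
  a_1 = (0 - 5)(1) / 1^2 = -5/1 = -5
  a_2 = (1 - 5)(-5) / 2^2 = 20/4 = 5
  a_3 = (2 - 5)(5) / 3^2 = -15/9 = -5/3
  a_4 = (3 - 5)(-5/3) / 4^2 = (10/3)/16 = 5/24
  a_5 = (4 - 5)(5/24) / 5^2 = (-5/24)/25 = -1/120
Hence L_5(x) = -x^5/120 + 5 x^4/24 - 5 x^3/3 + 5 x^2 - 5 x + 1.

L_5(x); series = -x^5/120 + 5 x^4/24 - 5 x^3/3 + 5 x^2 - 5 x + 1


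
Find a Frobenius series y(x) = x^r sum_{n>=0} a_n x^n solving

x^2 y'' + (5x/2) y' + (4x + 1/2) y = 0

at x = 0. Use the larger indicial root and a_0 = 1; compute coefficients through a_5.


Write in Frobenius form y'' + (p(x)/x) y' + (q(x)/x^2) y = 0:
  p(x) = 5/2,  q(x) = 4x + 1/2.
Indicial equation: r(r-1) + (5/2) r + (1/2) = 0 -> roots r_1 = -1/2, r_2 = -1.
Take r = r_1 = -1/2. Let y(x) = x^r sum_{n>=0} a_n x^n with a_0 = 1.
Substitute y = x^r sum a_n x^n and match x^{r+n}. The recurrence is
  D(n) a_n + 4 a_{n-1} = 0,  where D(n) = (r+n)(r+n-1) + (5/2)(r+n) + (1/2).
  a_n = -4 / D(n) * a_{n-1}.
Since the indicial polynomial factors as (r - r_1)(r - r_2), D(n) = (r_1 + n - r_1)(r_1 + n - r_2) = n(n + 1/2).
Evaluating step by step (a_0 = 1):
  n = 1: D(1) = 1(1 + 1/2) = 3/2; numerator = -4(1) = -4; a_1 = (-4)/(3/2) = -8/3
  n = 2: D(2) = 2(2 + 1/2) = 5; numerator = -4(-8/3) = 32/3; a_2 = (32/3)/(5) = 32/15
  n = 3: D(3) = 3(3 + 1/2) = 21/2; numerator = -4(32/15) = -128/15; a_3 = (-128/15)/(21/2) = -256/315
  n = 4: D(4) = 4(4 + 1/2) = 18; numerator = -4(-256/315) = 1024/315; a_4 = (1024/315)/(18) = 512/2835
  n = 5: D(5) = 5(5 + 1/2) = 55/2; numerator = -4(512/2835) = -2048/2835; a_5 = (-2048/2835)/(55/2) = -4096/155925

r = -1/2; a_0 = 1; a_1 = -8/3; a_2 = 32/15; a_3 = -256/315; a_4 = 512/2835; a_5 = -4096/155925


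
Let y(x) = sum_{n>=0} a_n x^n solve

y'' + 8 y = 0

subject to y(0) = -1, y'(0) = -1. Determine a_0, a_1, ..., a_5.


Ansatz: y(x) = sum_{n>=0} a_n x^n, so y'(x) = sum_{n>=1} n a_n x^(n-1) and y''(x) = sum_{n>=2} n(n-1) a_n x^(n-2).
Substitute into P(x) y'' + Q(x) y' + R(x) y = 0 with P(x) = 1, Q(x) = 0, R(x) = 8, and match powers of x.
Initial conditions: a_0 = -1, a_1 = -1.
Setting the coefficient of each power of x to zero and solving order by order (substituting the coefficients already found):
  x^0: 2 a_2 + 8 a_0 = 0  ->  2 a_2 = -8 a_0 = 8  ->  a_2 = 4
  x^1: 6 a_3 + 8 a_1 = 0  ->  6 a_3 = -8 a_1 = 8  ->  a_3 = 4/3
  x^2: 12 a_4 + 8 a_2 = 0  ->  12 a_4 = -8 a_2 = -32  ->  a_4 = -8/3
  x^3: 20 a_5 + 8 a_3 = 0  ->  20 a_5 = -8 a_3 = -32/3  ->  a_5 = -8/15
Truncated series: y(x) = -1 - x + 4 x^2 + (4/3) x^3 - (8/3) x^4 - (8/15) x^5 + O(x^6).

a_0 = -1; a_1 = -1; a_2 = 4; a_3 = 4/3; a_4 = -8/3; a_5 = -8/15


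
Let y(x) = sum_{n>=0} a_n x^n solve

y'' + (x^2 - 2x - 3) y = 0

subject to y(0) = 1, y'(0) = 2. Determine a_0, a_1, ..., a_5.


Ansatz: y(x) = sum_{n>=0} a_n x^n, so y'(x) = sum_{n>=1} n a_n x^(n-1) and y''(x) = sum_{n>=2} n(n-1) a_n x^(n-2).
Substitute into P(x) y'' + Q(x) y' + R(x) y = 0 with P(x) = 1, Q(x) = 0, R(x) = x^2 - 2x - 3, and match powers of x.
Initial conditions: a_0 = 1, a_1 = 2.
Setting the coefficient of each power of x to zero and solving order by order (substituting the coefficients already found):
  x^0: 2 a_2 - 3 a_0 = 0  ->  2 a_2 = 3 a_0 = 3  ->  a_2 = 3/2
  x^1: 6 a_3 - 3 a_1 - 2 a_0 = 0  ->  6 a_3 = 3 a_1 + 2 a_0 = 8  ->  a_3 = 4/3
  x^2: 12 a_4 - 3 a_2 - 2 a_1 + a_0 = 0  ->  12 a_4 = 3 a_2 + 2 a_1 - a_0 = 15/2  ->  a_4 = 5/8
  x^3: 20 a_5 - 3 a_3 - 2 a_2 + a_1 = 0  ->  20 a_5 = 3 a_3 + 2 a_2 - a_1 = 5  ->  a_5 = 1/4
Truncated series: y(x) = 1 + 2 x + (3/2) x^2 + (4/3) x^3 + (5/8) x^4 + (1/4) x^5 + O(x^6).

a_0 = 1; a_1 = 2; a_2 = 3/2; a_3 = 4/3; a_4 = 5/8; a_5 = 1/4


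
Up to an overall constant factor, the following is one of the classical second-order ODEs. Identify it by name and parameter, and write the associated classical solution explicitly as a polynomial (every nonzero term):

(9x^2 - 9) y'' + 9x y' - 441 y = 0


All three coefficients share the factor -9; dividing through by -9 gives  (1 - x^2) y'' - x y' + 49 y = 0.
This matches the Chebyshev equation (1 - x^2) y'' - x y' + n^2 y = 0 (note the -x y' term, not -2x y') with n^2 = 49, so n = 7; the polynomial solution is T_7(x).
With y = sum_k a_k x^k, matching x^k gives (k+2)(k+1) a_{k+2} = (k^2 - n^2) a_k = (k - 7)(k + 7) a_k. The right side vanishes at k = 7, so the series with the parity of 7 terminates at degree 7.
Standard normalization: leading coefficient of T_n is 2^(n-1), so a_7 = 2^6 = 64. Work downward with a_k = (k+1)(k+2) a_{k+2} / ((k - 7)(k + 7)):
  a_5 = (6)(7)(64) / ((5 - 7)(5 + 7)) = 2688/(-24) = -112
  a_3 = (4)(5)(-112) / ((3 - 7)(3 + 7)) = -2240/(-40) = 56
  a_1 = (2)(3)(56) / ((1 - 7)(1 + 7)) = 336/(-48) = -7
Hence T_7(x) = 64 x^7 - 112 x^5 + 56 x^3 - 7 x.

T_7(x); series = 64 x^7 - 112 x^5 + 56 x^3 - 7 x


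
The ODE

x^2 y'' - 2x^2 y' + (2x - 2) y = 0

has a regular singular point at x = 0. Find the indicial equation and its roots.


Divide by x^2 to reach normal form y'' + P_1(x) y' + P_2(x) y = 0 with P_1(x) = -2 and P_2(x) = 2/x - 2/x^2.
x = 0 is a singular point because the y-coefficient 2/x - 2/x^2 has a pole at x = 0.
It is a regular singular point because x P_1(x) = p(x) = -2x and x^2 P_2(x) = q(x) = 2x - 2 are polynomials, hence analytic at x = 0.
p(0) = 0,  q(0) = -2.
Indicial equation: r(r-1) + p(0) r + q(0) = 0, i.e. r^2 + (p(0) - 1) r + q(0) = 0, i.e. r^2 - 1 r - 2 = 0.
Discriminant: (-1)^2 - 4(-2) = 9, so r = (1 ± 3)/2.
Solving: r_1 = 2, r_2 = -1.

indicial: r^2 - 1 r - 2 = 0; roots r_1 = 2, r_2 = -1


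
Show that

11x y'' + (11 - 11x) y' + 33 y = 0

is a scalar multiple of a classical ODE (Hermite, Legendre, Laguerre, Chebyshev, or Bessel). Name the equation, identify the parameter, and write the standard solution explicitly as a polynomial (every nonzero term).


All three coefficients share the factor 11; dividing through by 11 gives  x y'' + (1 - x) y' + 3 y = 0.
This matches the Laguerre equation x y'' + (1 - x) y' + n y = 0 with n = 3; the polynomial solution is L_3(x).
With y = sum_k a_k x^k, matching x^k gives (k+1)k a_{k+1} + (k+1) a_{k+1} - k a_k + n a_k = 0, i.e. (k+1)^2 a_{k+1} = (k - n) a_k = (k - 3) a_k. The right side vanishes at k = 3, so the series terminates at degree 3.
Standard normalization L_n(0) = 1 gives a_0 = 1. Work upward with a_{k+1} = (k - 3) a_k / (k+1)^2:
  a_1 = (0 - 3)(1) / 1^2 = -3/1 = -3
  a_2 = (1 - 3)(-3) / 2^2 = 6/4 = 3/2
  a_3 = (2 - 3)(3/2) / 3^2 = (-3/2)/9 = -1/6
Hence L_3(x) = -x^3/6 + 3 x^2/2 - 3 x + 1.

L_3(x); series = -x^3/6 + 3 x^2/2 - 3 x + 1


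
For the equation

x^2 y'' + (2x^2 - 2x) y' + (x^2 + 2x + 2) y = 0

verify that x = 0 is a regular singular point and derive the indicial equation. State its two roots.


Divide by x^2 to reach normal form y'' + P_1(x) y' + P_2(x) y = 0 with P_1(x) = 2 - 2/x and P_2(x) = 1 + 2/x + 2/x^2.
x = 0 is a singular point because the y'-coefficient 2 - 2/x has a pole at x = 0 and the y-coefficient 1 + 2/x + 2/x^2 has a pole at x = 0.
It is a regular singular point because x P_1(x) = p(x) = 2x - 2 and x^2 P_2(x) = q(x) = x^2 + 2x + 2 are polynomials, hence analytic at x = 0.
p(0) = -2,  q(0) = 2.
Indicial equation: r(r-1) + p(0) r + q(0) = 0, i.e. r^2 + (p(0) - 1) r + q(0) = 0, i.e. r^2 - 3 r + 2 = 0.
Discriminant: (-3)^2 - 4(2) = 1, so r = (3 ± 1)/2.
Solving: r_1 = 2, r_2 = 1.

indicial: r^2 - 3 r + 2 = 0; roots r_1 = 2, r_2 = 1


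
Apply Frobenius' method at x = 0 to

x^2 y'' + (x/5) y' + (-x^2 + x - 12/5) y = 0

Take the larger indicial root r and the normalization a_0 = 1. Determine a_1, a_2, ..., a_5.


Write in Frobenius form y'' + (p(x)/x) y' + (q(x)/x^2) y = 0:
  p(x) = 1/5,  q(x) = -x^2 + x - 12/5.
Indicial equation: r(r-1) + (1/5) r + (-12/5) = 0 -> roots r_1 = 2, r_2 = -6/5.
Take r = r_1 = 2. Let y(x) = x^r sum_{n>=0} a_n x^n with a_0 = 1.
Substitute y = x^r sum a_n x^n and match x^{r+n}. The recurrence is
  D(n) a_n + 1 a_{n-1} - 1 a_{n-2} = 0,  where D(n) = (r+n)(r+n-1) + (1/5)(r+n) + (-12/5).
  a_n = [-1 a_{n-1} + 1 a_{n-2}] / D(n).
Since the indicial polynomial factors as (r - r_1)(r - r_2), D(n) = (r_1 + n - r_1)(r_1 + n - r_2) = n(n + 16/5).
Evaluating step by step (a_0 = 1):
  n = 1: D(1) = 1(1 + 16/5) = 21/5; numerator = -1(1) = -1; a_1 = (-1)/(21/5) = -5/21
  n = 2: D(2) = 2(2 + 16/5) = 52/5; numerator = -1(-5/21) + 1(1) = 26/21; a_2 = (26/21)/(52/5) = 5/42
  n = 3: D(3) = 3(3 + 16/5) = 93/5; numerator = -1(5/42) + 1(-5/21) = -5/14; a_3 = (-5/14)/(93/5) = -25/1302
  n = 4: D(4) = 4(4 + 16/5) = 144/5; numerator = -1(-25/1302) + 1(5/42) = 30/217; a_4 = (30/217)/(144/5) = 25/5208
  n = 5: D(5) = 5(5 + 16/5) = 41; numerator = -1(25/5208) + 1(-25/1302) = -125/5208; a_5 = (-125/5208)/(41) = -125/213528

r = 2; a_0 = 1; a_1 = -5/21; a_2 = 5/42; a_3 = -25/1302; a_4 = 25/5208; a_5 = -125/213528


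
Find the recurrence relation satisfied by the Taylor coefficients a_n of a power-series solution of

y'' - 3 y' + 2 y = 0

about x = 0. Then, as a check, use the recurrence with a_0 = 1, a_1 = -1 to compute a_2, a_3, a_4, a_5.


Substitute y = sum_n a_n x^n.
y''(x) has coefficient (n+2)(n+1) a_{n+2} at x^n;
-3 y'(x) has coefficient -3 (n+1) a_{n+1} at x^n;
2 y(x) has coefficient 2 a_n at x^n.
Matching x^n: (n+2)(n+1) a_{n+2} - 3 (n+1) a_{n+1} + 2 a_n = 0.
Thus a_{n+2} = [3 (n+1) a_{n+1} - 2 a_n] / ((n+1)(n+2)).

Check with a_0 = 1, a_1 = -1 (apply the recurrence for n = 0, 1, 2, 3): a_0 = 1, a_1 = -1, a_2 = -5/2, a_3 = -13/6, a_4 = -29/24, a_5 = -61/120.

a_(n+2) = [3 (n+1) a_(n+1) - 2 a_n] / ((n+1)(n+2)); check: a_0 = 1, a_1 = -1, a_2 = -5/2, a_3 = -13/6, a_4 = -29/24, a_5 = -61/120


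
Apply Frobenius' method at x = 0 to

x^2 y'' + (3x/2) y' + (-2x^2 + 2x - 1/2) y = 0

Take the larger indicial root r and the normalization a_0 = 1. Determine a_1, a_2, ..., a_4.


Write in Frobenius form y'' + (p(x)/x) y' + (q(x)/x^2) y = 0:
  p(x) = 3/2,  q(x) = -2x^2 + 2x - 1/2.
Indicial equation: r(r-1) + (3/2) r + (-1/2) = 0 -> roots r_1 = 1/2, r_2 = -1.
Take r = r_1 = 1/2. Let y(x) = x^r sum_{n>=0} a_n x^n with a_0 = 1.
Substitute y = x^r sum a_n x^n and match x^{r+n}. The recurrence is
  D(n) a_n + 2 a_{n-1} - 2 a_{n-2} = 0,  where D(n) = (r+n)(r+n-1) + (3/2)(r+n) + (-1/2).
  a_n = [-2 a_{n-1} + 2 a_{n-2}] / D(n).
Since the indicial polynomial factors as (r - r_1)(r - r_2), D(n) = (r_1 + n - r_1)(r_1 + n - r_2) = n(n + 3/2).
Evaluating step by step (a_0 = 1):
  n = 1: D(1) = 1(1 + 3/2) = 5/2; numerator = -2(1) = -2; a_1 = (-2)/(5/2) = -4/5
  n = 2: D(2) = 2(2 + 3/2) = 7; numerator = -2(-4/5) + 2(1) = 18/5; a_2 = (18/5)/(7) = 18/35
  n = 3: D(3) = 3(3 + 3/2) = 27/2; numerator = -2(18/35) + 2(-4/5) = -92/35; a_3 = (-92/35)/(27/2) = -184/945
  n = 4: D(4) = 4(4 + 3/2) = 22; numerator = -2(-184/945) + 2(18/35) = 268/189; a_4 = (268/189)/(22) = 134/2079

r = 1/2; a_0 = 1; a_1 = -4/5; a_2 = 18/35; a_3 = -184/945; a_4 = 134/2079


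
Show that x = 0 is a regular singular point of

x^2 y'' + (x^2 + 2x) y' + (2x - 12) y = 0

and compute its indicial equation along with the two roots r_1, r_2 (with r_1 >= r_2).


Divide by x^2 to reach normal form y'' + P_1(x) y' + P_2(x) y = 0 with P_1(x) = 1 + 2/x and P_2(x) = 2/x - 12/x^2.
x = 0 is a singular point because the y'-coefficient 1 + 2/x has a pole at x = 0 and the y-coefficient 2/x - 12/x^2 has a pole at x = 0.
It is a regular singular point because x P_1(x) = p(x) = x + 2 and x^2 P_2(x) = q(x) = 2x - 12 are polynomials, hence analytic at x = 0.
p(0) = 2,  q(0) = -12.
Indicial equation: r(r-1) + p(0) r + q(0) = 0, i.e. r^2 + (p(0) - 1) r + q(0) = 0, i.e. r^2 + 1 r - 12 = 0.
Discriminant: (1)^2 - 4(-12) = 49, so r = (-1 ± 7)/2.
Solving: r_1 = 3, r_2 = -4.

indicial: r^2 + 1 r - 12 = 0; roots r_1 = 3, r_2 = -4


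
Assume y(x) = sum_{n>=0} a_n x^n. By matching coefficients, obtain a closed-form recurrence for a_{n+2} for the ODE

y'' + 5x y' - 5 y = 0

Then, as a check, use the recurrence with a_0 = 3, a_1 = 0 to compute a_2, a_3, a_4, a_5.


Substitute y = sum_n a_n x^n.
y''(x) has coefficient (n+2)(n+1) a_{n+2} at x^n;
5 x y'(x) has coefficient 5 n a_n at x^n (shift);
-5 y(x) has coefficient -5 a_n at x^n.
Matching x^n: (n+2)(n+1) a_{n+2} + (5n - 5) a_n = 0.
Thus a_{n+2} = (-5n + 5) / ((n+1)(n+2)) * a_n.

Check with a_0 = 3, a_1 = 0 (apply the recurrence for n = 0, 1, 2, 3): a_0 = 3, a_1 = 0, a_2 = 15/2, a_3 = 0, a_4 = -25/8, a_5 = 0.

a_(n+2) = (-5n + 5) / ((n+1)(n+2)) * a_n; check: a_0 = 3, a_1 = 0, a_2 = 15/2, a_3 = 0, a_4 = -25/8, a_5 = 0


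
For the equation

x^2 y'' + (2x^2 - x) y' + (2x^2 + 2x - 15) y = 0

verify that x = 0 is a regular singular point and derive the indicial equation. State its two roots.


Divide by x^2 to reach normal form y'' + P_1(x) y' + P_2(x) y = 0 with P_1(x) = 2 - 1/x and P_2(x) = 2 + 2/x - 15/x^2.
x = 0 is a singular point because the y'-coefficient 2 - 1/x has a pole at x = 0 and the y-coefficient 2 + 2/x - 15/x^2 has a pole at x = 0.
It is a regular singular point because x P_1(x) = p(x) = 2x - 1 and x^2 P_2(x) = q(x) = 2x^2 + 2x - 15 are polynomials, hence analytic at x = 0.
p(0) = -1,  q(0) = -15.
Indicial equation: r(r-1) + p(0) r + q(0) = 0, i.e. r^2 + (p(0) - 1) r + q(0) = 0, i.e. r^2 - 2 r - 15 = 0.
Discriminant: (-2)^2 - 4(-15) = 64, so r = (2 ± 8)/2.
Solving: r_1 = 5, r_2 = -3.

indicial: r^2 - 2 r - 15 = 0; roots r_1 = 5, r_2 = -3


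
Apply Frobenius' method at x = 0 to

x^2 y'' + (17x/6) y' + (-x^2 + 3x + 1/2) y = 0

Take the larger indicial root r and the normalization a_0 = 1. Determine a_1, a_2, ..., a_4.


Write in Frobenius form y'' + (p(x)/x) y' + (q(x)/x^2) y = 0:
  p(x) = 17/6,  q(x) = -x^2 + 3x + 1/2.
Indicial equation: r(r-1) + (17/6) r + (1/2) = 0 -> roots r_1 = -1/3, r_2 = -3/2.
Take r = r_1 = -1/3. Let y(x) = x^r sum_{n>=0} a_n x^n with a_0 = 1.
Substitute y = x^r sum a_n x^n and match x^{r+n}. The recurrence is
  D(n) a_n + 3 a_{n-1} - 1 a_{n-2} = 0,  where D(n) = (r+n)(r+n-1) + (17/6)(r+n) + (1/2).
  a_n = [-3 a_{n-1} + 1 a_{n-2}] / D(n).
Since the indicial polynomial factors as (r - r_1)(r - r_2), D(n) = (r_1 + n - r_1)(r_1 + n - r_2) = n(n + 7/6).
Evaluating step by step (a_0 = 1):
  n = 1: D(1) = 1(1 + 7/6) = 13/6; numerator = -3(1) = -3; a_1 = (-3)/(13/6) = -18/13
  n = 2: D(2) = 2(2 + 7/6) = 19/3; numerator = -3(-18/13) + 1(1) = 67/13; a_2 = (67/13)/(19/3) = 201/247
  n = 3: D(3) = 3(3 + 7/6) = 25/2; numerator = -3(201/247) + 1(-18/13) = -945/247; a_3 = (-945/247)/(25/2) = -378/1235
  n = 4: D(4) = 4(4 + 7/6) = 62/3; numerator = -3(-378/1235) + 1(201/247) = 2139/1235; a_4 = (2139/1235)/(62/3) = 207/2470

r = -1/3; a_0 = 1; a_1 = -18/13; a_2 = 201/247; a_3 = -378/1235; a_4 = 207/2470


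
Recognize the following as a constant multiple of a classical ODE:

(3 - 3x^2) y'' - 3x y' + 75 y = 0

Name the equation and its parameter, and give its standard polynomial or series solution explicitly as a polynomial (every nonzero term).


All three coefficients share the factor 3; dividing through by 3 gives  (1 - x^2) y'' - x y' + 25 y = 0.
This matches the Chebyshev equation (1 - x^2) y'' - x y' + n^2 y = 0 (note the -x y' term, not -2x y') with n^2 = 25, so n = 5; the polynomial solution is T_5(x).
With y = sum_k a_k x^k, matching x^k gives (k+2)(k+1) a_{k+2} = (k^2 - n^2) a_k = (k - 5)(k + 5) a_k. The right side vanishes at k = 5, so the series with the parity of 5 terminates at degree 5.
Standard normalization: leading coefficient of T_n is 2^(n-1), so a_5 = 2^4 = 16. Work downward with a_k = (k+1)(k+2) a_{k+2} / ((k - 5)(k + 5)):
  a_3 = (4)(5)(16) / ((3 - 5)(3 + 5)) = 320/(-16) = -20
  a_1 = (2)(3)(-20) / ((1 - 5)(1 + 5)) = -120/(-24) = 5
Hence T_5(x) = 16 x^5 - 20 x^3 + 5 x.

T_5(x); series = 16 x^5 - 20 x^3 + 5 x


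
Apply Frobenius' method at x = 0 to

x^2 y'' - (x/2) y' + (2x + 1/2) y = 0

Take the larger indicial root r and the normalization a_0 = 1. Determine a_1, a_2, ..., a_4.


Write in Frobenius form y'' + (p(x)/x) y' + (q(x)/x^2) y = 0:
  p(x) = -1/2,  q(x) = 2x + 1/2.
Indicial equation: r(r-1) + (-1/2) r + (1/2) = 0 -> roots r_1 = 1, r_2 = 1/2.
Take r = r_1 = 1. Let y(x) = x^r sum_{n>=0} a_n x^n with a_0 = 1.
Substitute y = x^r sum a_n x^n and match x^{r+n}. The recurrence is
  D(n) a_n + 2 a_{n-1} = 0,  where D(n) = (r+n)(r+n-1) + (-1/2)(r+n) + (1/2).
  a_n = -2 / D(n) * a_{n-1}.
Since the indicial polynomial factors as (r - r_1)(r - r_2), D(n) = (r_1 + n - r_1)(r_1 + n - r_2) = n(n + 1/2).
Evaluating step by step (a_0 = 1):
  n = 1: D(1) = 1(1 + 1/2) = 3/2; numerator = -2(1) = -2; a_1 = (-2)/(3/2) = -4/3
  n = 2: D(2) = 2(2 + 1/2) = 5; numerator = -2(-4/3) = 8/3; a_2 = (8/3)/(5) = 8/15
  n = 3: D(3) = 3(3 + 1/2) = 21/2; numerator = -2(8/15) = -16/15; a_3 = (-16/15)/(21/2) = -32/315
  n = 4: D(4) = 4(4 + 1/2) = 18; numerator = -2(-32/315) = 64/315; a_4 = (64/315)/(18) = 32/2835

r = 1; a_0 = 1; a_1 = -4/3; a_2 = 8/15; a_3 = -32/315; a_4 = 32/2835
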